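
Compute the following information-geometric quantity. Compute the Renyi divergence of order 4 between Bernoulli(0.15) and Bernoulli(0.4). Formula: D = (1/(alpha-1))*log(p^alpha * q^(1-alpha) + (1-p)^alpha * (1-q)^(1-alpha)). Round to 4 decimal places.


Renyi divergence of order alpha between Bernoulli distributions:
D = (1/(alpha-1))*log(p^alpha * q^(1-alpha) + (1-p)^alpha * (1-q)^(1-alpha)).
alpha = 4, p = 0.15, q = 0.4.
p^alpha * q^(1-alpha) = 0.15^4 * 0.4^-3 = 0.00791.
(1-p)^alpha * (1-q)^(1-alpha) = 0.85^4 * 0.6^-3 = 2.416696.
sum = 0.00791 + 2.416696 = 2.424606.
D = (1/3)*log(2.424606) = 0.2952

0.2952


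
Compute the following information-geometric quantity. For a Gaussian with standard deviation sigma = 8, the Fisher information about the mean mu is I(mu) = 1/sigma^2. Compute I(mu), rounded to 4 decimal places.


The Fisher information for the mean of a normal distribution is I(mu) = 1/sigma^2.
sigma = 8, so sigma^2 = 64.
I(mu) = 1/64 = 0.0156

0.0156


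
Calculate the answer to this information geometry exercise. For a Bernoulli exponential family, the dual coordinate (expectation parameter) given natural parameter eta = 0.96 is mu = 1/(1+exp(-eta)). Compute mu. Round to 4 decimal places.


Dual coordinate (expectation parameter) for Bernoulli:
mu = 1/(1+exp(-eta)).
eta = 0.96.
exp(-eta) = exp(-0.96) = 0.382893.
mu = 1/(1+0.382893) = 0.7231

0.7231


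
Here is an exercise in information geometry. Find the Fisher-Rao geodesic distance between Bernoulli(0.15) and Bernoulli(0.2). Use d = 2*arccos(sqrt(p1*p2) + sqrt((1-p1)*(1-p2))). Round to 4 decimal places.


Geodesic distance on Bernoulli manifold:
d(p1,p2) = 2*arccos(sqrt(p1*p2) + sqrt((1-p1)*(1-p2))).
sqrt(p1*p2) = sqrt(0.15*0.2) = 0.173205.
sqrt((1-p1)*(1-p2)) = sqrt(0.85*0.8) = 0.824621.
arg = 0.173205 + 0.824621 = 0.997826.
d = 2*arccos(0.997826) = 0.1319

0.1319


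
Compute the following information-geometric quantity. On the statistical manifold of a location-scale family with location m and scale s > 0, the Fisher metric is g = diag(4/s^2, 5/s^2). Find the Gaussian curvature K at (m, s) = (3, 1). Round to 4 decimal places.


The metric has the form g = (A dm^2 + B ds^2)/s^2 with A = 4, B = 5.
Substitute u = sqrt(A/B)*m: g = B*(du^2 + ds^2)/s^2, i.e. B times the
Poincare upper half-plane metric, which has constant Gaussian curvature -1.
Scaling a 2D metric by a constant c divides the Gaussian curvature by c,
so K = -1/B = -1/(5) = -0.2000 everywhere (the point (m, s) = (3, 1) is irrelevant:
the curvature is constant).
The requested Gaussian curvature is K = -0.2000.

-0.2000


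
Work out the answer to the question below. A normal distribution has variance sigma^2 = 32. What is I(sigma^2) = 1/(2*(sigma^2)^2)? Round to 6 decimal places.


Fisher information for variance: I(sigma^2) = 1/(2*sigma^4).
sigma^2 = 32, so sigma^4 = 1024.
I = 1/(2*1024) = 1/2048 = 0.000488

0.000488


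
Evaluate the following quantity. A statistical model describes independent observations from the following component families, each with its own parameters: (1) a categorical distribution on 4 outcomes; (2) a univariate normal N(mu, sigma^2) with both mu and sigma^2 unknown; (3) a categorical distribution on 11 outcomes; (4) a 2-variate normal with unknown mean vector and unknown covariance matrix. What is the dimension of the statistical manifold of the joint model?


The dimension of a statistical manifold equals the number of free
(independent) real parameters of the model. For a product of independent
blocks the parameter counts add.
- categorical on 4 outcomes (probabilities sum to 1): 4-1 = 3.
- normal (mu, sigma^2): 2.
- categorical on 11 outcomes (probabilities sum to 1): 11-1 = 10.
- 2-variate normal: 2 (mean) + 2*3/2 = 3 (symmetric covariance) = 5.
Total = 3 + 2 + 10 + 5 = 20.
Dimension = 20

20


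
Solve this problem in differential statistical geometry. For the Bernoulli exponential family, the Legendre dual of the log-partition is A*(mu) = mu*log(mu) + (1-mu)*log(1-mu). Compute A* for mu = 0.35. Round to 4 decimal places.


Legendre transform for Bernoulli:
A*(mu) = mu*log(mu) + (1-mu)*log(1-mu).
mu = 0.35, 1-mu = 0.65.
mu*log(mu) = 0.35*log(0.35) = -0.367438.
(1-mu)*log(1-mu) = 0.65*log(0.65) = -0.280009.
A* = -0.367438 + -0.280009 = -0.6474

-0.6474


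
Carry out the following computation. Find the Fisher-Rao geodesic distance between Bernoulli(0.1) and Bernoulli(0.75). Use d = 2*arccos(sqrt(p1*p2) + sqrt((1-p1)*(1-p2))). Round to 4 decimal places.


Geodesic distance on Bernoulli manifold:
d(p1,p2) = 2*arccos(sqrt(p1*p2) + sqrt((1-p1)*(1-p2))).
sqrt(p1*p2) = sqrt(0.1*0.75) = 0.273861.
sqrt((1-p1)*(1-p2)) = sqrt(0.9*0.25) = 0.474342.
arg = 0.273861 + 0.474342 = 0.748203.
d = 2*arccos(0.748203) = 1.4509

1.4509


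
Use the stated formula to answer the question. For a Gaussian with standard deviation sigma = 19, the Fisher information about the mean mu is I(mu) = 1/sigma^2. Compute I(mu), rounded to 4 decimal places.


The Fisher information for the mean of a normal distribution is I(mu) = 1/sigma^2.
sigma = 19, so sigma^2 = 361.
I(mu) = 1/361 = 0.0028

0.0028


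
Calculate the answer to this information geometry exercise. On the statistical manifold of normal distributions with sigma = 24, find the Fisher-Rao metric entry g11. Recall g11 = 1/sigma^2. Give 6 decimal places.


For the 2-parameter normal family, the Fisher metric has:
  g11 = 1/sigma^2, g22 = 2/sigma^2.
sigma = 24, sigma^2 = 576.
g11 = 0.001736

0.001736


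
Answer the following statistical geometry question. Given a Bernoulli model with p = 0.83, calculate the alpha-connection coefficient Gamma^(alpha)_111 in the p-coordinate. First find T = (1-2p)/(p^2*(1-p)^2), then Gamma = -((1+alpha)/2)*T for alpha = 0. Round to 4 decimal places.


Skewness (Amari-Chentsov) tensor: T = (1-2p)/(p^2*(1-p)^2).
p = 0.83, 1-2p = -0.66, p^2 = 0.6889, (1-p)^2 = 0.0289.
T = -0.66/(0.6889 * 0.0289) = -33.150487.
In the p-coordinate, Gamma^(alpha) = Gamma^(0) - (alpha/2)*T with Gamma^(0) = (1/2)*g'(p) = -T/2,
so Gamma^(alpha) = -((1+alpha)/2)*T.
alpha = 0, -(1+alpha)/2 = -0.5.
Gamma = -0.5 * -33.150487 = 16.5752

16.5752


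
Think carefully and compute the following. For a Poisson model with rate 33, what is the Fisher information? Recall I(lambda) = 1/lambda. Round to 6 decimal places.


Fisher information for Poisson: I(lambda) = 1/lambda.
lambda = 33.
I(lambda) = 1/33 = 0.030303

0.030303


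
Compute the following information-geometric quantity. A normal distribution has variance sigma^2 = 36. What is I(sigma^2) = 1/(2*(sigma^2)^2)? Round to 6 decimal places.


Fisher information for variance: I(sigma^2) = 1/(2*sigma^4).
sigma^2 = 36, so sigma^4 = 1296.
I = 1/(2*1296) = 1/2592 = 0.000386

0.000386


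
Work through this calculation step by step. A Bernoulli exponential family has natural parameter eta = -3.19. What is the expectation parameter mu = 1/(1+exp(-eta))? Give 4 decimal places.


Dual coordinate (expectation parameter) for Bernoulli:
mu = 1/(1+exp(-eta)).
eta = -3.19.
exp(-eta) = exp(3.19) = 24.288427.
mu = 1/(1+24.288427) = 0.0395

0.0395


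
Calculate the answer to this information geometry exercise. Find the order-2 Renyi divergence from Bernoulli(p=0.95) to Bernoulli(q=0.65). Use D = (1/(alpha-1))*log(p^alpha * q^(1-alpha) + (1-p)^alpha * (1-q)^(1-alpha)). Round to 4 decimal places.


Renyi divergence of order alpha between Bernoulli distributions:
D = (1/(alpha-1))*log(p^alpha * q^(1-alpha) + (1-p)^alpha * (1-q)^(1-alpha)).
alpha = 2, p = 0.95, q = 0.65.
p^alpha * q^(1-alpha) = 0.95^2 * 0.65^-1 = 1.388462.
(1-p)^alpha * (1-q)^(1-alpha) = 0.05^2 * 0.35^-1 = 0.007143.
sum = 1.388462 + 0.007143 = 1.395604.
D = (1/1)*log(1.395604) = 0.3333

0.3333


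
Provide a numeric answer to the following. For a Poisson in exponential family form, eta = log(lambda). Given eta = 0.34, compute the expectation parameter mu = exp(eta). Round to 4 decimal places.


Expectation parameter for Poisson exponential family:
mu = exp(eta).
eta = 0.34.
mu = exp(0.34) = 1.4049

1.4049


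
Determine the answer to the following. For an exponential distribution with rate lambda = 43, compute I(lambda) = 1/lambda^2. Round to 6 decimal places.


Fisher information for exponential: I(lambda) = 1/lambda^2.
lambda = 43, lambda^2 = 1849.
I = 1/1849 = 0.000541

0.000541


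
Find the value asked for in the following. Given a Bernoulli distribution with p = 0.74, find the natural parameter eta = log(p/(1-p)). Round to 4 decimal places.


Natural parameter for Bernoulli: eta = log(p/(1-p)).
p = 0.74, 1-p = 0.26.
p/(1-p) = 2.846154.
eta = log(2.846154) = 1.0460

1.0460


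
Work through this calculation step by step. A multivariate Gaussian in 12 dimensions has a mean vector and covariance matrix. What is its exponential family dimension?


Exponential family dimension calculation:
For 12-dim MVN: mean has 12 params, covariance has 12*13/2 = 78 unique entries.
Total dim = 12 + 78 = 90.

90


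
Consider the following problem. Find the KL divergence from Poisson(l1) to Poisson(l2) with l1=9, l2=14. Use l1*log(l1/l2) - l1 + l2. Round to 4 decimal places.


KL divergence for Poisson:
KL = l1*log(l1/l2) - l1 + l2.
l1 = 9, l2 = 14.
log(9/14) = -0.441833.
l1*log(l1/l2) = 9 * -0.441833 = -3.976495.
KL = -3.976495 - 9 + 14 = 1.0235

1.0235


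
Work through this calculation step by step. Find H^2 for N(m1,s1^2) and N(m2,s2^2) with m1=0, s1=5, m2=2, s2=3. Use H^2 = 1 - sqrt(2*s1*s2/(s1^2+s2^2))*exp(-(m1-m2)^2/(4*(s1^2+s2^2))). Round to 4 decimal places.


Squared Hellinger distance for Gaussians:
H^2 = 1 - sqrt(2*s1*s2/(s1^2+s2^2)) * exp(-(m1-m2)^2/(4*(s1^2+s2^2))).
s1^2 = 25, s2^2 = 9, s1^2+s2^2 = 34.
sqrt(2*5*3/(34)) = 0.939336.
(m1-m2)^2 = (-2)^2 = 4.
exp(-4/(4*34)) = exp(-0.029412) = 0.971017.
H^2 = 1 - 0.939336*0.971017 = 0.0879

0.0879


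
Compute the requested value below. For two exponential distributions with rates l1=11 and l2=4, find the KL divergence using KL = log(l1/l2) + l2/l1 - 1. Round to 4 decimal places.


KL divergence for exponential family:
KL = log(l1/l2) + l2/l1 - 1.
log(11/4) = 1.011601.
4/11 = 0.363636.
KL = 1.011601 + 0.363636 - 1 = 0.3752

0.3752


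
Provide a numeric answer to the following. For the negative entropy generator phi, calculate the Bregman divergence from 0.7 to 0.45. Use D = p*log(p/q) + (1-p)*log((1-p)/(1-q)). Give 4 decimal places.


Bregman divergence with negative entropy generator:
D = p*log(p/q) + (1-p)*log((1-p)/(1-q)).
p = 0.7, q = 0.45.
p*log(p/q) = 0.7*log(0.7/0.45) = 0.309283.
(1-p)*log((1-p)/(1-q)) = 0.3*log(0.3/0.55) = -0.181841.
D = 0.309283 + -0.181841 = 0.1274

0.1274


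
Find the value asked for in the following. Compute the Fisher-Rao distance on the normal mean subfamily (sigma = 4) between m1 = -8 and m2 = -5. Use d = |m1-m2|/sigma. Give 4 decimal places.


On the fixed-variance normal subfamily, geodesic distance = |m1-m2|/sigma.
|-8 - -5| = 3.
sigma = 4.
d = 3/4 = 0.7500

0.7500


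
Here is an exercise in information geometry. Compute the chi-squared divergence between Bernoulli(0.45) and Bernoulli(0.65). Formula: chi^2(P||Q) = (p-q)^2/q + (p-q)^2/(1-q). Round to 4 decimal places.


Chi-squared divergence between Bernoulli distributions:
chi^2 = (p-q)^2/q + (p-q)^2/(1-q).
p = 0.45, q = 0.65, p-q = -0.2.
(p-q)^2 = 0.04.
term1 = 0.04/0.65 = 0.061538.
term2 = 0.04/0.35 = 0.114286.
chi^2 = 0.061538 + 0.114286 = 0.1758

0.1758


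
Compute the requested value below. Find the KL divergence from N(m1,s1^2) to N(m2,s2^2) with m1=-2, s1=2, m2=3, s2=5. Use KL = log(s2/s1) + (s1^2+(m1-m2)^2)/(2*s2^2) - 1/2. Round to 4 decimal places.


KL divergence between normal distributions:
KL = log(s2/s1) + (s1^2 + (m1-m2)^2)/(2*s2^2) - 1/2.
log(5/2) = 0.916291.
(2^2 + (-2-3)^2)/(2*5^2) = (4 + 25)/50 = 0.58.
KL = 0.916291 + 0.58 - 0.5 = 0.9963

0.9963


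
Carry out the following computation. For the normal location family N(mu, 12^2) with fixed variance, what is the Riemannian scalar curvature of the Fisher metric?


This family has a single free parameter, so its statistical manifold
is 1-dimensional. The Riemann curvature tensor of any 1-dimensional
Riemannian manifold vanishes identically, so R = 0.

0


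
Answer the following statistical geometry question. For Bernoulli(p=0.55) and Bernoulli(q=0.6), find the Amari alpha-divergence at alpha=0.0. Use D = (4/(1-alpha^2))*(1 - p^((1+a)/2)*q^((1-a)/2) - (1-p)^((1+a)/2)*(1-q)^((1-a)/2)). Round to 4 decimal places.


Amari alpha-divergence:
D = (4/(1-alpha^2))*(1 - p^((1+a)/2)*q^((1-a)/2) - (1-p)^((1+a)/2)*(1-q)^((1-a)/2)).
alpha = 0.0, p = 0.55, q = 0.6.
e1 = (1+alpha)/2 = 0.5, e2 = (1-alpha)/2 = 0.5.
t1 = p^e1 * q^e2 = 0.55^0.5 * 0.6^0.5 = 0.574456.
t2 = (1-p)^e1 * (1-q)^e2 = 0.45^0.5 * 0.4^0.5 = 0.424264.
4/(1-alpha^2) = 4.0.
D = 4.0*(1 - 0.574456 - 0.424264) = 0.0051

0.0051


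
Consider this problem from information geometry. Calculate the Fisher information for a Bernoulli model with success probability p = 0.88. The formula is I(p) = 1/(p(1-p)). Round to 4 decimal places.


For Bernoulli(p), Fisher information is I(p) = 1/(p*(1-p)).
p = 0.88, 1-p = 0.12.
p*(1-p) = 0.1056.
I(p) = 1/0.1056 = 9.4697

9.4697


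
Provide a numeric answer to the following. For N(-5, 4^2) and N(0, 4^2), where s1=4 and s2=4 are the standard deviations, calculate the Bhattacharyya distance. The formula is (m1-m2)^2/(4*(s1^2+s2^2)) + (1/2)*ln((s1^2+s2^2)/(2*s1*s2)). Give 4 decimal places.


Bhattacharyya distance between two Gaussians:
DB = (m1-m2)^2/(4*(s1^2+s2^2)) + (1/2)*ln((s1^2+s2^2)/(2*s1*s2)).
(m1-m2)^2 = (-5)^2 = 25.
s1^2+s2^2 = 16 + 16 = 32.
term1 = 25/128 = 0.195312.
term2 = 0.5*ln(32/32.0) = 0.0.
DB = 0.195312 + 0.0 = 0.1953

0.1953


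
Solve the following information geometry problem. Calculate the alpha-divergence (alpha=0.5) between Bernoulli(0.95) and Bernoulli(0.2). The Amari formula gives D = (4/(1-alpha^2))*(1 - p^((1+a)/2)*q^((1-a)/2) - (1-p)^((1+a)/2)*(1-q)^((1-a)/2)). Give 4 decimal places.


Amari alpha-divergence:
D = (4/(1-alpha^2))*(1 - p^((1+a)/2)*q^((1-a)/2) - (1-p)^((1+a)/2)*(1-q)^((1-a)/2)).
alpha = 0.5, p = 0.95, q = 0.2.
e1 = (1+alpha)/2 = 0.75, e2 = (1-alpha)/2 = 0.25.
t1 = p^e1 * q^e2 = 0.95^0.75 * 0.2^0.25 = 0.643502.
t2 = (1-p)^e1 * (1-q)^e2 = 0.05^0.75 * 0.8^0.25 = 0.1.
4/(1-alpha^2) = 5.333333.
D = 5.333333*(1 - 0.643502 - 0.1) = 1.3680

1.3680


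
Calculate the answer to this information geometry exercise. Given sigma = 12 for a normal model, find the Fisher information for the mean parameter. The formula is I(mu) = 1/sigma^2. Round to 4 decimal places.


The Fisher information for the mean of a normal distribution is I(mu) = 1/sigma^2.
sigma = 12, so sigma^2 = 144.
I(mu) = 1/144 = 0.0069

0.0069


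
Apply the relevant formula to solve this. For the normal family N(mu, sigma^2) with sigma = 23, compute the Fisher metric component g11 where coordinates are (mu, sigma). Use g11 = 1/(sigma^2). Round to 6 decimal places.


For the 2-parameter normal family, the Fisher metric has:
  g11 = 1/sigma^2, g22 = 2/sigma^2.
sigma = 23, sigma^2 = 529.
g11 = 0.001890

0.001890


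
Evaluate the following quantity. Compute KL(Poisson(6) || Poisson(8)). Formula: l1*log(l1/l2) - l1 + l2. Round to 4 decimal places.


KL divergence for Poisson:
KL = l1*log(l1/l2) - l1 + l2.
l1 = 6, l2 = 8.
log(6/8) = -0.287682.
l1*log(l1/l2) = 6 * -0.287682 = -1.726092.
KL = -1.726092 - 6 + 8 = 0.2739

0.2739


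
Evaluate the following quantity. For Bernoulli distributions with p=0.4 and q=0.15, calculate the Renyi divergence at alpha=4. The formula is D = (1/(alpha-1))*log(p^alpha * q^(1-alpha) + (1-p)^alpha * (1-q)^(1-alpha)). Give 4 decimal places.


Renyi divergence of order alpha between Bernoulli distributions:
D = (1/(alpha-1))*log(p^alpha * q^(1-alpha) + (1-p)^alpha * (1-q)^(1-alpha)).
alpha = 4, p = 0.4, q = 0.15.
p^alpha * q^(1-alpha) = 0.4^4 * 0.15^-3 = 7.585185.
(1-p)^alpha * (1-q)^(1-alpha) = 0.6^4 * 0.85^-3 = 0.211032.
sum = 7.585185 + 0.211032 = 7.796217.
D = (1/3)*log(7.796217) = 0.6845

0.6845


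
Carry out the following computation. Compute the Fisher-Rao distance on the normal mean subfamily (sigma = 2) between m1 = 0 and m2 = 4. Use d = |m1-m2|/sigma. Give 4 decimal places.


On the fixed-variance normal subfamily, geodesic distance = |m1-m2|/sigma.
|0 - 4| = 4.
sigma = 2.
d = 4/2 = 2.0000

2.0000


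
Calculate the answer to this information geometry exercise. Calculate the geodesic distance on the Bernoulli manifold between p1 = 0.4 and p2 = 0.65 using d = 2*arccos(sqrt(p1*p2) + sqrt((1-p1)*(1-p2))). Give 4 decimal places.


Geodesic distance on Bernoulli manifold:
d(p1,p2) = 2*arccos(sqrt(p1*p2) + sqrt((1-p1)*(1-p2))).
sqrt(p1*p2) = sqrt(0.4*0.65) = 0.509902.
sqrt((1-p1)*(1-p2)) = sqrt(0.6*0.35) = 0.458258.
arg = 0.509902 + 0.458258 = 0.96816.
d = 2*arccos(0.96816) = 0.5061

0.5061


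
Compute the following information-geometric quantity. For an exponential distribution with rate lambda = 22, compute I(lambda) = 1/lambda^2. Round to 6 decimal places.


Fisher information for exponential: I(lambda) = 1/lambda^2.
lambda = 22, lambda^2 = 484.
I = 1/484 = 0.002066

0.002066


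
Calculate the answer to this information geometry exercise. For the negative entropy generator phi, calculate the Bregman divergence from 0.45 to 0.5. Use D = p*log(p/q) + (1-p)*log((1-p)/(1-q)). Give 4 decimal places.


Bregman divergence with negative entropy generator:
D = p*log(p/q) + (1-p)*log((1-p)/(1-q)).
p = 0.45, q = 0.5.
p*log(p/q) = 0.45*log(0.45/0.5) = -0.047412.
(1-p)*log((1-p)/(1-q)) = 0.55*log(0.55/0.5) = 0.052421.
D = -0.047412 + 0.052421 = 0.0050

0.0050


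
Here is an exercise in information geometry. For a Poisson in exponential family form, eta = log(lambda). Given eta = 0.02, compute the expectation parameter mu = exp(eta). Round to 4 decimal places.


Expectation parameter for Poisson exponential family:
mu = exp(eta).
eta = 0.02.
mu = exp(0.02) = 1.0202

1.0202


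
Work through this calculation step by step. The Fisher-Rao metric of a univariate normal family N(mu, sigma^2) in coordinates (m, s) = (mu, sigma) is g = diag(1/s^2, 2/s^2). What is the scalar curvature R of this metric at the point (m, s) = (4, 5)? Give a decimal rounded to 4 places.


The metric has the form g = (A dm^2 + B ds^2)/s^2 with A = 1, B = 2.
Substitute u = sqrt(A/B)*m: g = B*(du^2 + ds^2)/s^2, i.e. B times the
Poincare upper half-plane metric, which has constant Gaussian curvature -1.
Scaling a 2D metric by a constant c divides the Gaussian curvature by c,
so K = -1/B = -1/(2) = -0.5000 everywhere (the point (m, s) = (4, 5) is irrelevant:
the curvature is constant).
Scalar curvature in dimension 2: R = 2K = -2/(2) = -1.0000.

-1.0000


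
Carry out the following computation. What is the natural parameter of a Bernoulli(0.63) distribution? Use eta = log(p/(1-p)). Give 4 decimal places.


Natural parameter for Bernoulli: eta = log(p/(1-p)).
p = 0.63, 1-p = 0.37.
p/(1-p) = 1.702703.
eta = log(1.702703) = 0.5322

0.5322


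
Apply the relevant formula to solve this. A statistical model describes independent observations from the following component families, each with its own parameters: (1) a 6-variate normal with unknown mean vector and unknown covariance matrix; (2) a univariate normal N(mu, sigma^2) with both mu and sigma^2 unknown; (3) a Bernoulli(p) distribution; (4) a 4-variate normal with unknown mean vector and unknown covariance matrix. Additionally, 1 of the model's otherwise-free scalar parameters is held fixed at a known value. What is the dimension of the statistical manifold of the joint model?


The dimension of a statistical manifold equals the number of free
(independent) real parameters of the model. For a product of independent
blocks the parameter counts add.
- 6-variate normal: 6 (mean) + 6*7/2 = 21 (symmetric covariance) = 27.
- normal (mu, sigma^2): 2.
- Bernoulli (p): 1.
- 4-variate normal: 4 (mean) + 4*5/2 = 10 (symmetric covariance) = 14.
Total = 27 + 2 + 1 + 14 = 44.
1 parameter(s) fixed at known values: 44 - 1 = 43.
Dimension = 43

43


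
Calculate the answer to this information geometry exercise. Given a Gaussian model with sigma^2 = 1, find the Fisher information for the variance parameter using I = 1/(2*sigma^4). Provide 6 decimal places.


Fisher information for variance: I(sigma^2) = 1/(2*sigma^4).
sigma^2 = 1, so sigma^4 = 1.
I = 1/(2*1) = 1/2 = 0.500000

0.500000


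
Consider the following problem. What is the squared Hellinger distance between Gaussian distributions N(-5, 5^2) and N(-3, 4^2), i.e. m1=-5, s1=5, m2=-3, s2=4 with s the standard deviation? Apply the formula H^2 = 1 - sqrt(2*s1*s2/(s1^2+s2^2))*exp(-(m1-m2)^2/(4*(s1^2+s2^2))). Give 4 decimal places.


Squared Hellinger distance for Gaussians:
H^2 = 1 - sqrt(2*s1*s2/(s1^2+s2^2)) * exp(-(m1-m2)^2/(4*(s1^2+s2^2))).
s1^2 = 25, s2^2 = 16, s1^2+s2^2 = 41.
sqrt(2*5*4/(41)) = 0.98773.
(m1-m2)^2 = (-2)^2 = 4.
exp(-4/(4*41)) = exp(-0.02439) = 0.975905.
H^2 = 1 - 0.98773*0.975905 = 0.0361

0.0361


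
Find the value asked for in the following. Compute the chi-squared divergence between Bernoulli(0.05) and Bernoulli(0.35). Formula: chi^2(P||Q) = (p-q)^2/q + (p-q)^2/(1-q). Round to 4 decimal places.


Chi-squared divergence between Bernoulli distributions:
chi^2 = (p-q)^2/q + (p-q)^2/(1-q).
p = 0.05, q = 0.35, p-q = -0.3.
(p-q)^2 = 0.09.
term1 = 0.09/0.35 = 0.257143.
term2 = 0.09/0.65 = 0.138462.
chi^2 = 0.257143 + 0.138462 = 0.3956

0.3956


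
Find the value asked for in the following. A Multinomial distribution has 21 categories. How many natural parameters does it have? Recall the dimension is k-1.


Exponential family dimension calculation:
For Multinomial with k=21 categories, dim = k-1 = 20.

20


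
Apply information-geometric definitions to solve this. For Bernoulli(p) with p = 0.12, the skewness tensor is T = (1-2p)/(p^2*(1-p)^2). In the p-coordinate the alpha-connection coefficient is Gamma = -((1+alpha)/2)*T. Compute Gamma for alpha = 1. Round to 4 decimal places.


Skewness (Amari-Chentsov) tensor: T = (1-2p)/(p^2*(1-p)^2).
p = 0.12, 1-2p = 0.76, p^2 = 0.0144, (1-p)^2 = 0.7744.
T = 0.76/(0.0144 * 0.7744) = 68.153122.
In the p-coordinate, Gamma^(alpha) = Gamma^(0) - (alpha/2)*T with Gamma^(0) = (1/2)*g'(p) = -T/2,
so Gamma^(alpha) = -((1+alpha)/2)*T.
alpha = 1, -(1+alpha)/2 = -1.0.
Gamma = -1.0 * 68.153122 = -68.1531

-68.1531


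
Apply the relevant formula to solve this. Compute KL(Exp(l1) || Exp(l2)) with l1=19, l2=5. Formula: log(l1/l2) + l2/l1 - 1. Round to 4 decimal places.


KL divergence for exponential family:
KL = log(l1/l2) + l2/l1 - 1.
log(19/5) = 1.335001.
5/19 = 0.263158.
KL = 1.335001 + 0.263158 - 1 = 0.5982

0.5982


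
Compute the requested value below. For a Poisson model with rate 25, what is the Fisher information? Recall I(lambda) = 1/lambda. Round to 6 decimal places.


Fisher information for Poisson: I(lambda) = 1/lambda.
lambda = 25.
I(lambda) = 1/25 = 0.040000

0.040000


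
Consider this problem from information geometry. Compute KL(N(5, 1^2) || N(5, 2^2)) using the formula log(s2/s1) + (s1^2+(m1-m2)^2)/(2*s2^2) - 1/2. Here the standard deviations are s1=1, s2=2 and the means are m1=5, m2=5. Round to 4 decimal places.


KL divergence between normal distributions:
KL = log(s2/s1) + (s1^2 + (m1-m2)^2)/(2*s2^2) - 1/2.
log(2/1) = 0.693147.
(1^2 + (5-5)^2)/(2*2^2) = (1 + 0)/8 = 0.125.
KL = 0.693147 + 0.125 - 0.5 = 0.3181

0.3181


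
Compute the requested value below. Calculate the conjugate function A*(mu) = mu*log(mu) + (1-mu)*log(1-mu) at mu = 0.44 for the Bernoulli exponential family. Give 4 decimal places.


Legendre transform for Bernoulli:
A*(mu) = mu*log(mu) + (1-mu)*log(1-mu).
mu = 0.44, 1-mu = 0.56.
mu*log(mu) = 0.44*log(0.44) = -0.361231.
(1-mu)*log(1-mu) = 0.56*log(0.56) = -0.324698.
A* = -0.361231 + -0.324698 = -0.6859

-0.6859


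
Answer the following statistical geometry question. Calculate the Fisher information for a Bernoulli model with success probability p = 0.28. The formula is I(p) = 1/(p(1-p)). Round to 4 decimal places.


For Bernoulli(p), Fisher information is I(p) = 1/(p*(1-p)).
p = 0.28, 1-p = 0.72.
p*(1-p) = 0.2016.
I(p) = 1/0.2016 = 4.9603

4.9603


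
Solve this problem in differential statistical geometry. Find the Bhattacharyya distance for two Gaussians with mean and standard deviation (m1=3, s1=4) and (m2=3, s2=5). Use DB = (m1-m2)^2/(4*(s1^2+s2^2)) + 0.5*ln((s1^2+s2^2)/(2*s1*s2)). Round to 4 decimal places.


Bhattacharyya distance between two Gaussians:
DB = (m1-m2)^2/(4*(s1^2+s2^2)) + (1/2)*ln((s1^2+s2^2)/(2*s1*s2)).
(m1-m2)^2 = (0)^2 = 0.
s1^2+s2^2 = 16 + 25 = 41.
term1 = 0/164 = 0.0.
term2 = 0.5*ln(41/40.0) = 0.012346.
DB = 0.0 + 0.012346 = 0.0123

0.0123


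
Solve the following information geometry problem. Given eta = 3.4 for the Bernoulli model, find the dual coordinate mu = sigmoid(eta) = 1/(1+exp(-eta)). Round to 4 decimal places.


Dual coordinate (expectation parameter) for Bernoulli:
mu = 1/(1+exp(-eta)).
eta = 3.4.
exp(-eta) = exp(-3.4) = 0.033373.
mu = 1/(1+0.033373) = 0.9677

0.9677


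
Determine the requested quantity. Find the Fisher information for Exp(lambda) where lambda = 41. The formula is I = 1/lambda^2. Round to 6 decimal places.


Fisher information for exponential: I(lambda) = 1/lambda^2.
lambda = 41, lambda^2 = 1681.
I = 1/1681 = 0.000595

0.000595


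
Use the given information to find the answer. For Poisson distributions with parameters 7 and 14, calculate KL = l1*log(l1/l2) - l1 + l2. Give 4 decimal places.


KL divergence for Poisson:
KL = l1*log(l1/l2) - l1 + l2.
l1 = 7, l2 = 14.
log(7/14) = -0.693147.
l1*log(l1/l2) = 7 * -0.693147 = -4.85203.
KL = -4.85203 - 7 + 14 = 2.1480

2.1480


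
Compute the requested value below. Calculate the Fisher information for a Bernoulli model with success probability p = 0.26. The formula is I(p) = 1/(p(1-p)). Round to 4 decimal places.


For Bernoulli(p), Fisher information is I(p) = 1/(p*(1-p)).
p = 0.26, 1-p = 0.74.
p*(1-p) = 0.1924.
I(p) = 1/0.1924 = 5.1975

5.1975


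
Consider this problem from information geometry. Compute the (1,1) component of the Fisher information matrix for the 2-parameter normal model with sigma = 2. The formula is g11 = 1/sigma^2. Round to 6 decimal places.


For the 2-parameter normal family, the Fisher metric has:
  g11 = 1/sigma^2, g22 = 2/sigma^2.
sigma = 2, sigma^2 = 4.
g11 = 0.250000

0.250000


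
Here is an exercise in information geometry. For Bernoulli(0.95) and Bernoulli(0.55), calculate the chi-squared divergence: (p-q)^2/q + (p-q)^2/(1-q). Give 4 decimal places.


Chi-squared divergence between Bernoulli distributions:
chi^2 = (p-q)^2/q + (p-q)^2/(1-q).
p = 0.95, q = 0.55, p-q = 0.4.
(p-q)^2 = 0.16.
term1 = 0.16/0.55 = 0.290909.
term2 = 0.16/0.45 = 0.355556.
chi^2 = 0.290909 + 0.355556 = 0.6465

0.6465


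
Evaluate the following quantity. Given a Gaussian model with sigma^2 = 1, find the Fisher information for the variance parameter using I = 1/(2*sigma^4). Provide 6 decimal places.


Fisher information for variance: I(sigma^2) = 1/(2*sigma^4).
sigma^2 = 1, so sigma^4 = 1.
I = 1/(2*1) = 1/2 = 0.500000

0.500000


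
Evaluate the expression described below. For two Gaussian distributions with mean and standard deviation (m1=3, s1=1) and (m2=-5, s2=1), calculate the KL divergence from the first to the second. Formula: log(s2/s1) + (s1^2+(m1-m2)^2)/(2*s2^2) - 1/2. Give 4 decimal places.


KL divergence between normal distributions:
KL = log(s2/s1) + (s1^2 + (m1-m2)^2)/(2*s2^2) - 1/2.
log(1/1) = 0.0.
(1^2 + (3--5)^2)/(2*1^2) = (1 + 64)/2 = 32.5.
KL = 0.0 + 32.5 - 0.5 = 32.0000

32.0000


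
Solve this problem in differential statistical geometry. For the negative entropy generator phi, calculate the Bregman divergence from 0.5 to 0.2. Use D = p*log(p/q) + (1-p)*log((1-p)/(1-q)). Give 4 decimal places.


Bregman divergence with negative entropy generator:
D = p*log(p/q) + (1-p)*log((1-p)/(1-q)).
p = 0.5, q = 0.2.
p*log(p/q) = 0.5*log(0.5/0.2) = 0.458145.
(1-p)*log((1-p)/(1-q)) = 0.5*log(0.5/0.8) = -0.235002.
D = 0.458145 + -0.235002 = 0.2231

0.2231


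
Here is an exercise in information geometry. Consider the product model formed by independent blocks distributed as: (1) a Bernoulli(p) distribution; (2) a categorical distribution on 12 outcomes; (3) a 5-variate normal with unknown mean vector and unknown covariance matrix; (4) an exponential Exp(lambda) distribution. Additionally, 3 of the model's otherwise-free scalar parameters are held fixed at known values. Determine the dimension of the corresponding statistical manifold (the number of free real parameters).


The dimension of a statistical manifold equals the number of free
(independent) real parameters of the model. For a product of independent
blocks the parameter counts add.
- Bernoulli (p): 1.
- categorical on 12 outcomes (probabilities sum to 1): 12-1 = 11.
- 5-variate normal: 5 (mean) + 5*6/2 = 15 (symmetric covariance) = 20.
- exponential (lambda): 1.
Total = 1 + 11 + 20 + 1 = 33.
3 parameter(s) fixed at known values: 33 - 3 = 30.
Dimension = 30

30


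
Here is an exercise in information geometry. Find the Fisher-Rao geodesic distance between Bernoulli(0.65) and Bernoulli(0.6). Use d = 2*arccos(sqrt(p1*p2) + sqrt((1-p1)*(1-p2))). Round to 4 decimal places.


Geodesic distance on Bernoulli manifold:
d(p1,p2) = 2*arccos(sqrt(p1*p2) + sqrt((1-p1)*(1-p2))).
sqrt(p1*p2) = sqrt(0.65*0.6) = 0.6245.
sqrt((1-p1)*(1-p2)) = sqrt(0.35*0.4) = 0.374166.
arg = 0.6245 + 0.374166 = 0.998666.
d = 2*arccos(0.998666) = 0.1033

0.1033


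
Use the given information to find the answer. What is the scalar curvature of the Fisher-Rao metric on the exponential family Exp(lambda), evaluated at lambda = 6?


This family has a single free parameter, so its statistical manifold
is 1-dimensional. The Riemann curvature tensor of any 1-dimensional
Riemannian manifold vanishes identically, so R = 0.

0


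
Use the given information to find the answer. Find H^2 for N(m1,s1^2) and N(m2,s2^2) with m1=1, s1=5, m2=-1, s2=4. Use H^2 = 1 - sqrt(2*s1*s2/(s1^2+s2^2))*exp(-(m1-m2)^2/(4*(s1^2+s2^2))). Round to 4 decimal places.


Squared Hellinger distance for Gaussians:
H^2 = 1 - sqrt(2*s1*s2/(s1^2+s2^2)) * exp(-(m1-m2)^2/(4*(s1^2+s2^2))).
s1^2 = 25, s2^2 = 16, s1^2+s2^2 = 41.
sqrt(2*5*4/(41)) = 0.98773.
(m1-m2)^2 = (2)^2 = 4.
exp(-4/(4*41)) = exp(-0.02439) = 0.975905.
H^2 = 1 - 0.98773*0.975905 = 0.0361

0.0361


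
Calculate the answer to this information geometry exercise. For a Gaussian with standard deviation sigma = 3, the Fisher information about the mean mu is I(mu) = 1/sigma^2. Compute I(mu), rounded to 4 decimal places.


The Fisher information for the mean of a normal distribution is I(mu) = 1/sigma^2.
sigma = 3, so sigma^2 = 9.
I(mu) = 1/9 = 0.1111

0.1111


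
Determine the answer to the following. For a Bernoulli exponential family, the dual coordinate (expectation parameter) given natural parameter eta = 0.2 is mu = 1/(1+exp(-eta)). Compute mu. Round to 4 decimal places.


Dual coordinate (expectation parameter) for Bernoulli:
mu = 1/(1+exp(-eta)).
eta = 0.2.
exp(-eta) = exp(-0.2) = 0.818731.
mu = 1/(1+0.818731) = 0.5498

0.5498


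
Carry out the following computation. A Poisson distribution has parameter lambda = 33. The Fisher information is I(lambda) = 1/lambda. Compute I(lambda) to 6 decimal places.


Fisher information for Poisson: I(lambda) = 1/lambda.
lambda = 33.
I(lambda) = 1/33 = 0.030303

0.030303


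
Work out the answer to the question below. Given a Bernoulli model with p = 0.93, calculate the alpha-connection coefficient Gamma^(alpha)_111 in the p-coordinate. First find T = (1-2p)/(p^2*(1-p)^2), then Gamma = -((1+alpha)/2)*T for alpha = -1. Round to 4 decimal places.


Skewness (Amari-Chentsov) tensor: T = (1-2p)/(p^2*(1-p)^2).
p = 0.93, 1-2p = -0.86, p^2 = 0.8649, (1-p)^2 = 0.0049.
T = -0.86/(0.8649 * 0.0049) = -202.92543.
In the p-coordinate, Gamma^(alpha) = Gamma^(0) - (alpha/2)*T with Gamma^(0) = (1/2)*g'(p) = -T/2,
so Gamma^(alpha) = -((1+alpha)/2)*T.
alpha = -1, -(1+alpha)/2 = 0.0.
Gamma = 0.0 * -202.92543 = 0.0000

0.0000


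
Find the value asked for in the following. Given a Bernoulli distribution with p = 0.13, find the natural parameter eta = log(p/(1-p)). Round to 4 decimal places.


Natural parameter for Bernoulli: eta = log(p/(1-p)).
p = 0.13, 1-p = 0.87.
p/(1-p) = 0.149425.
eta = log(0.149425) = -1.9010

-1.9010


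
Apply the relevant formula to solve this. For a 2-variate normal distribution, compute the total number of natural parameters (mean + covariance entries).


Exponential family dimension calculation:
For 2-dim MVN: mean has 2 params, covariance has 2*3/2 = 3 unique entries.
Total dim = 2 + 3 = 5.

5


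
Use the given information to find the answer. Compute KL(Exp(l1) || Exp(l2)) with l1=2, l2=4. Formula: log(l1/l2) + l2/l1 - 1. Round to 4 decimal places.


KL divergence for exponential family:
KL = log(l1/l2) + l2/l1 - 1.
log(2/4) = -0.693147.
4/2 = 2.0.
KL = -0.693147 + 2.0 - 1 = 0.3069

0.3069


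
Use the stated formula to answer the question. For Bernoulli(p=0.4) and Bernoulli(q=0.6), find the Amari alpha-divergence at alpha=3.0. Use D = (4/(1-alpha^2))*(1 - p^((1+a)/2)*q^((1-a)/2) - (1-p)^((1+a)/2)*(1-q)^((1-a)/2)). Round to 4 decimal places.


Amari alpha-divergence:
D = (4/(1-alpha^2))*(1 - p^((1+a)/2)*q^((1-a)/2) - (1-p)^((1+a)/2)*(1-q)^((1-a)/2)).
alpha = 3.0, p = 0.4, q = 0.6.
e1 = (1+alpha)/2 = 2.0, e2 = (1-alpha)/2 = -1.0.
t1 = p^e1 * q^e2 = 0.4^2.0 * 0.6^-1.0 = 0.266667.
t2 = (1-p)^e1 * (1-q)^e2 = 0.6^2.0 * 0.4^-1.0 = 0.9.
4/(1-alpha^2) = -0.5.
D = -0.5*(1 - 0.266667 - 0.9) = 0.0833

0.0833


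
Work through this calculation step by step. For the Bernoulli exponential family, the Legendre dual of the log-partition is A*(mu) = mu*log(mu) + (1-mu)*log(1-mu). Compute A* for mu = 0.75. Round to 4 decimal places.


Legendre transform for Bernoulli:
A*(mu) = mu*log(mu) + (1-mu)*log(1-mu).
mu = 0.75, 1-mu = 0.25.
mu*log(mu) = 0.75*log(0.75) = -0.215762.
(1-mu)*log(1-mu) = 0.25*log(0.25) = -0.346574.
A* = -0.215762 + -0.346574 = -0.5623

-0.5623


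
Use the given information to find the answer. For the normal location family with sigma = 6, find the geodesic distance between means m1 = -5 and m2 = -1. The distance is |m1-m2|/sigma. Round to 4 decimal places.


On the fixed-variance normal subfamily, geodesic distance = |m1-m2|/sigma.
|-5 - -1| = 4.
sigma = 6.
d = 4/6 = 0.6667

0.6667


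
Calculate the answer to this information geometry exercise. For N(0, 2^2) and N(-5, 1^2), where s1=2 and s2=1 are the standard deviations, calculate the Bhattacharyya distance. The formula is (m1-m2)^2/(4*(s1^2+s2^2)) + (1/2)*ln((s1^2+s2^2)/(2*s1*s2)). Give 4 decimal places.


Bhattacharyya distance between two Gaussians:
DB = (m1-m2)^2/(4*(s1^2+s2^2)) + (1/2)*ln((s1^2+s2^2)/(2*s1*s2)).
(m1-m2)^2 = (5)^2 = 25.
s1^2+s2^2 = 4 + 1 = 5.
term1 = 25/20 = 1.25.
term2 = 0.5*ln(5/4.0) = 0.111572.
DB = 1.25 + 0.111572 = 1.3616

1.3616


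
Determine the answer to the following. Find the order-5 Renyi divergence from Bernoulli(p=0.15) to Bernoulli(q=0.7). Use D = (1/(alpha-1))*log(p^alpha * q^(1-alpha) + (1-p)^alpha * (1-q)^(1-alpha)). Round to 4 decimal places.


Renyi divergence of order alpha between Bernoulli distributions:
D = (1/(alpha-1))*log(p^alpha * q^(1-alpha) + (1-p)^alpha * (1-q)^(1-alpha)).
alpha = 5, p = 0.15, q = 0.7.
p^alpha * q^(1-alpha) = 0.15^5 * 0.7^-4 = 0.000316.
(1-p)^alpha * (1-q)^(1-alpha) = 0.85^5 * 0.3^-4 = 54.778434.
sum = 0.000316 + 54.778434 = 54.77875.
D = (1/4)*log(54.77875) = 1.0008

1.0008


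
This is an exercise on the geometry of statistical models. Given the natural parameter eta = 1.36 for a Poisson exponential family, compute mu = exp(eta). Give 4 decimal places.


Expectation parameter for Poisson exponential family:
mu = exp(eta).
eta = 1.36.
mu = exp(1.36) = 3.8962

3.8962


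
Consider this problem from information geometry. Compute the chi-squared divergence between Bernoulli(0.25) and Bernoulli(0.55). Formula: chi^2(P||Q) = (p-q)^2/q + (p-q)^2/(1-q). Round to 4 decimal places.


Chi-squared divergence between Bernoulli distributions:
chi^2 = (p-q)^2/q + (p-q)^2/(1-q).
p = 0.25, q = 0.55, p-q = -0.3.
(p-q)^2 = 0.09.
term1 = 0.09/0.55 = 0.163636.
term2 = 0.09/0.45 = 0.2.
chi^2 = 0.163636 + 0.2 = 0.3636

0.3636


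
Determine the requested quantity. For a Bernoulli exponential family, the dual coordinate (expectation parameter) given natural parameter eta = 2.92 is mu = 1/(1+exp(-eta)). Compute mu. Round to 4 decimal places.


Dual coordinate (expectation parameter) for Bernoulli:
mu = 1/(1+exp(-eta)).
eta = 2.92.
exp(-eta) = exp(-2.92) = 0.053934.
mu = 1/(1+0.053934) = 0.9488

0.9488


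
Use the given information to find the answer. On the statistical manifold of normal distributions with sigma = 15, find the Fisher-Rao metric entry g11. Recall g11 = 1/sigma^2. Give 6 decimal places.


For the 2-parameter normal family, the Fisher metric has:
  g11 = 1/sigma^2, g22 = 2/sigma^2.
sigma = 15, sigma^2 = 225.
g11 = 0.004444

0.004444


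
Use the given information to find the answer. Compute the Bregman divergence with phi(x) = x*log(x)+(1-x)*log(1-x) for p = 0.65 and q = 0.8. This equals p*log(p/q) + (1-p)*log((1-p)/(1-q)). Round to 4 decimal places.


Bregman divergence with negative entropy generator:
D = p*log(p/q) + (1-p)*log((1-p)/(1-q)).
p = 0.65, q = 0.8.
p*log(p/q) = 0.65*log(0.65/0.8) = -0.134966.
(1-p)*log((1-p)/(1-q)) = 0.35*log(0.35/0.2) = 0.195866.
D = -0.134966 + 0.195866 = 0.0609

0.0609


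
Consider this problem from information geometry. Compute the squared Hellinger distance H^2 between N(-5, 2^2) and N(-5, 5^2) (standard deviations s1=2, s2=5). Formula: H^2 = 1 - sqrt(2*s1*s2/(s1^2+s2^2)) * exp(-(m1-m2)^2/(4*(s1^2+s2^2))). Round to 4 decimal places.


Squared Hellinger distance for Gaussians:
H^2 = 1 - sqrt(2*s1*s2/(s1^2+s2^2)) * exp(-(m1-m2)^2/(4*(s1^2+s2^2))).
s1^2 = 4, s2^2 = 25, s1^2+s2^2 = 29.
sqrt(2*2*5/(29)) = 0.830455.
(m1-m2)^2 = (0)^2 = 0.
exp(-0/(4*29)) = exp(0.0) = 1.0.
H^2 = 1 - 0.830455*1.0 = 0.1695

0.1695


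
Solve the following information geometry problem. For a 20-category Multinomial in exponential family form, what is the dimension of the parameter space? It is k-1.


Exponential family dimension calculation:
For Multinomial with k=20 categories, dim = k-1 = 19.

19


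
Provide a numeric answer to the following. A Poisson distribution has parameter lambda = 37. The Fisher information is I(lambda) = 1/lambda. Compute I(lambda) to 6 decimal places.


Fisher information for Poisson: I(lambda) = 1/lambda.
lambda = 37.
I(lambda) = 1/37 = 0.027027

0.027027


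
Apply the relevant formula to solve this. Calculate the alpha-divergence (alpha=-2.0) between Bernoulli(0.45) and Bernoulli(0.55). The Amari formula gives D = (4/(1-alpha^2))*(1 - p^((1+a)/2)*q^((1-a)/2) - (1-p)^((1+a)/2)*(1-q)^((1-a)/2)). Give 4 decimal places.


Amari alpha-divergence:
D = (4/(1-alpha^2))*(1 - p^((1+a)/2)*q^((1-a)/2) - (1-p)^((1+a)/2)*(1-q)^((1-a)/2)).
alpha = -2.0, p = 0.45, q = 0.55.
e1 = (1+alpha)/2 = -0.5, e2 = (1-alpha)/2 = 1.5.
t1 = p^e1 * q^e2 = 0.45^-0.5 * 0.55^1.5 = 0.608048.
t2 = (1-p)^e1 * (1-q)^e2 = 0.55^-0.5 * 0.45^1.5 = 0.40704.
4/(1-alpha^2) = -1.333333.
D = -1.333333*(1 - 0.608048 - 0.40704) = 0.0201

0.0201


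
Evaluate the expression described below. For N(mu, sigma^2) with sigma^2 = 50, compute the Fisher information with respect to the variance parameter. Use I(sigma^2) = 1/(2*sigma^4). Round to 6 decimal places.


Fisher information for variance: I(sigma^2) = 1/(2*sigma^4).
sigma^2 = 50, so sigma^4 = 2500.
I = 1/(2*2500) = 1/5000 = 0.000200

0.000200


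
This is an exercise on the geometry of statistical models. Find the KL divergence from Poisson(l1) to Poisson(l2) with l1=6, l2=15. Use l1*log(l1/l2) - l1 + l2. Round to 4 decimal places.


KL divergence for Poisson:
KL = l1*log(l1/l2) - l1 + l2.
l1 = 6, l2 = 15.
log(6/15) = -0.916291.
l1*log(l1/l2) = 6 * -0.916291 = -5.497744.
KL = -5.497744 - 6 + 15 = 3.5023

3.5023
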